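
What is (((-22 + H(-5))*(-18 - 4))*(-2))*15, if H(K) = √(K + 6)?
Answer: -13860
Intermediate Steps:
H(K) = √(6 + K)
(((-22 + H(-5))*(-18 - 4))*(-2))*15 = (((-22 + √(6 - 5))*(-18 - 4))*(-2))*15 = (((-22 + √1)*(-22))*(-2))*15 = (((-22 + 1)*(-22))*(-2))*15 = (-21*(-22)*(-2))*15 = (462*(-2))*15 = -924*15 = -13860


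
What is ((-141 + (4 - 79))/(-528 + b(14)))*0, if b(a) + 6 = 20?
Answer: 0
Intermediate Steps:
b(a) = 14 (b(a) = -6 + 20 = 14)
((-141 + (4 - 79))/(-528 + b(14)))*0 = ((-141 + (4 - 79))/(-528 + 14))*0 = ((-141 - 75)/(-514))*0 = -216*(-1/514)*0 = (108/257)*0 = 0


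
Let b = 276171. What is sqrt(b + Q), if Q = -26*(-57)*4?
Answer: sqrt(282099) ≈ 531.13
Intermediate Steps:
Q = 5928 (Q = 1482*4 = 5928)
sqrt(b + Q) = sqrt(276171 + 5928) = sqrt(282099)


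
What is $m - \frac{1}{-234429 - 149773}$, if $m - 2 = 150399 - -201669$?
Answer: $\frac{135265998141}{384202} \approx 3.5207 \cdot 10^{5}$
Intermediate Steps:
$m = 352070$ ($m = 2 + \left(150399 - -201669\right) = 2 + \left(150399 + 201669\right) = 2 + 352068 = 352070$)
$m - \frac{1}{-234429 - 149773} = 352070 - \frac{1}{-234429 - 149773} = 352070 - \frac{1}{-384202} = 352070 - - \frac{1}{384202} = 352070 + \frac{1}{384202} = \frac{135265998141}{384202}$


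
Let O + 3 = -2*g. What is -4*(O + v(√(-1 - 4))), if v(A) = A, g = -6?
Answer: -36 - 4*I*√5 ≈ -36.0 - 8.9443*I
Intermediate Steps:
O = 9 (O = -3 - 2*(-6) = -3 + 12 = 9)
-4*(O + v(√(-1 - 4))) = -4*(9 + √(-1 - 4)) = -4*(9 + √(-5)) = -4*(9 + I*√5) = -36 - 4*I*√5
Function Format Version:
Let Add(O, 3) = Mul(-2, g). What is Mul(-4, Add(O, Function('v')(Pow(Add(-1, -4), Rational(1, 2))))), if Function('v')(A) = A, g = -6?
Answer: Add(-36, Mul(-4, I, Pow(5, Rational(1, 2)))) ≈ Add(-36.000, Mul(-8.9443, I))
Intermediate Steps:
O = 9 (O = Add(-3, Mul(-2, -6)) = Add(-3, 12) = 9)
Mul(-4, Add(O, Function('v')(Pow(Add(-1, -4), Rational(1, 2))))) = Mul(-4, Add(9, Pow(Add(-1, -4), Rational(1, 2)))) = Mul(-4, Add(9, Pow(-5, Rational(1, 2)))) = Mul(-4, Add(9, Mul(I, Pow(5, Rational(1, 2))))) = Add(-36, Mul(-4, I, Pow(5, Rational(1, 2))))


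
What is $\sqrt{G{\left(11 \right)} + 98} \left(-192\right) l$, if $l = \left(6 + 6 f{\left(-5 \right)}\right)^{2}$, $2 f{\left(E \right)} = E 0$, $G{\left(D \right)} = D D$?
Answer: $- 6912 \sqrt{219} \approx -1.0229 \cdot 10^{5}$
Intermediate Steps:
$G{\left(D \right)} = D^{2}$
$f{\left(E \right)} = 0$ ($f{\left(E \right)} = \frac{E 0}{2} = \frac{1}{2} \cdot 0 = 0$)
$l = 36$ ($l = \left(6 + 6 \cdot 0\right)^{2} = \left(6 + 0\right)^{2} = 6^{2} = 36$)
$\sqrt{G{\left(11 \right)} + 98} \left(-192\right) l = \sqrt{11^{2} + 98} \left(-192\right) 36 = \sqrt{121 + 98} \left(-192\right) 36 = \sqrt{219} \left(-192\right) 36 = - 192 \sqrt{219} \cdot 36 = - 6912 \sqrt{219}$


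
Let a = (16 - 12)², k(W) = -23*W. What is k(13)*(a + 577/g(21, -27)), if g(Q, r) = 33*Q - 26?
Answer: -146237/29 ≈ -5042.7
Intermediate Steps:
g(Q, r) = -26 + 33*Q
a = 16 (a = 4² = 16)
k(13)*(a + 577/g(21, -27)) = (-23*13)*(16 + 577/(-26 + 33*21)) = -299*(16 + 577/(-26 + 693)) = -299*(16 + 577/667) = -299*11249/667 = -146237/29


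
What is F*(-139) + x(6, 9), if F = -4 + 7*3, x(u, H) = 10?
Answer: -2353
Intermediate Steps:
F = 17 (F = -4 + 21 = 17)
F*(-139) + x(6, 9) = 17*(-139) + 10 = -2363 + 10 = -2353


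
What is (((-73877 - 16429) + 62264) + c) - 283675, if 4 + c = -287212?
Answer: -598933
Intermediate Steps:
c = -287216 (c = -4 - 287212 = -287216)
(((-73877 - 16429) + 62264) + c) - 283675 = (((-73877 - 16429) + 62264) - 287216) - 283675 = ((-90306 + 62264) - 287216) - 283675 = (-28042 - 287216) - 283675 = -315258 - 283675 = -598933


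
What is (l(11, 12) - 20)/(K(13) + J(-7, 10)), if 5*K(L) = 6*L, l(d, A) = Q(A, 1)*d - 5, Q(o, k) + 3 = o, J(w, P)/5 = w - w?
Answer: 185/39 ≈ 4.7436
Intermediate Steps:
J(w, P) = 0 (J(w, P) = 5*(w - w) = 5*0 = 0)
Q(o, k) = -3 + o
l(d, A) = -5 + d*(-3 + A) (l(d, A) = (-3 + A)*d - 5 = d*(-3 + A) - 5 = -5 + d*(-3 + A))
K(L) = 6*L/5 (K(L) = (6*L)/5 = 6*L/5)
(l(11, 12) - 20)/(K(13) + J(-7, 10)) = ((-5 + 11*(-3 + 12)) - 20)/((6/5)*13 + 0) = ((-5 + 11*9) - 20)/(78/5 + 0) = ((-5 + 99) - 20)/(78/5) = (94 - 20)*(5/78) = 74*(5/78) = 185/39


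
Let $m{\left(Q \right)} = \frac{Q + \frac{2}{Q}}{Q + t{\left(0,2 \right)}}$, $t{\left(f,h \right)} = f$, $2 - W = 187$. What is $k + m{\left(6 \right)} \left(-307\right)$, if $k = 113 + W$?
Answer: $- \frac{7129}{18} \approx -396.06$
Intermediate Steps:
$W = -185$ ($W = 2 - 187 = -185$)
$k = -72$ ($k = 113 - 185 = -72$)
$m{\left(Q \right)} = \frac{Q + \frac{2}{Q}}{Q}$ ($m{\left(Q \right)} = \frac{Q + \frac{2}{Q}}{Q + 0} = \frac{Q + \frac{2}{Q}}{Q}$)
$k + m{\left(6 \right)} \left(-307\right) = -72 + \left(1 + \frac{2}{36}\right) \left(-307\right) = -72 + \left(1 + 2 \cdot \frac{1}{36}\right) \left(-307\right) = -72 + \left(1 + \frac{1}{18}\right) \left(-307\right) = -72 + \frac{19}{18} \left(-307\right) = -72 - \frac{5833}{18} = - \frac{7129}{18}$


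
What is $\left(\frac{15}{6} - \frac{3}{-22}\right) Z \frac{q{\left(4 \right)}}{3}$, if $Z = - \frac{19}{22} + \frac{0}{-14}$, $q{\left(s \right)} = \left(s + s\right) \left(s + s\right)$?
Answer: $- \frac{17632}{363} \approx -48.573$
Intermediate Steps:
$q{\left(s \right)} = 4 s^{2}$ ($q{\left(s \right)} = 2 s 2 s = 4 s^{2}$)
$Z = - \frac{19}{22}$ ($Z = \left(-19\right) \frac{1}{22} + 0 \left(- \frac{1}{14}\right) = - \frac{19}{22} + 0 = - \frac{19}{22} \approx -0.86364$)
$\left(\frac{15}{6} - \frac{3}{-22}\right) Z \frac{q{\left(4 \right)}}{3} = \left(\frac{15}{6} - \frac{3}{-22}\right) \left(- \frac{19}{22}\right) \frac{4 \cdot 4^{2}}{3} = \left(15 \cdot \frac{1}{6} - - \frac{3}{22}\right) \left(- \frac{19}{22}\right) 4 \cdot 16 \cdot \frac{1}{3} = \left(\frac{5}{2} + \frac{3}{22}\right) \left(- \frac{19}{22}\right) 64 \cdot \frac{1}{3} = \frac{29}{11} \left(- \frac{19}{22}\right) \frac{64}{3} = \left(- \frac{551}{242}\right) \frac{64}{3} = - \frac{17632}{363}$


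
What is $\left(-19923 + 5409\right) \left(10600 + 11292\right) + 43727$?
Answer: $-317696761$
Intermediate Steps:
$\left(-19923 + 5409\right) \left(10600 + 11292\right) + 43727 = \left(-14514\right) 21892 + 43727 = -317740488 + 43727 = -317696761$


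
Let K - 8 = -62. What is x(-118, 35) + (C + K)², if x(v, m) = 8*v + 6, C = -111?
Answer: 26287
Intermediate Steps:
K = -54 (K = 8 - 62 = -54)
x(v, m) = 6 + 8*v
x(-118, 35) + (C + K)² = (6 + 8*(-118)) + (-111 - 54)² = (6 - 944) + (-165)² = -938 + 27225 = 26287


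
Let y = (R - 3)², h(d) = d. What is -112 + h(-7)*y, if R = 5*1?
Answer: -140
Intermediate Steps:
R = 5
y = 4 (y = (5 - 3)² = 2² = 4)
-112 + h(-7)*y = -112 - 7*4 = -112 - 28 = -140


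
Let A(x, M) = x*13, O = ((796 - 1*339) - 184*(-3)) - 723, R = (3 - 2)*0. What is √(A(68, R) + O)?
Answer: 3*√130 ≈ 34.205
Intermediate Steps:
R = 0 (R = 1*0 = 0)
O = 286 (O = ((796 - 339) + 552) - 723 = (457 + 552) - 723 = 1009 - 723 = 286)
A(x, M) = 13*x
√(A(68, R) + O) = √(13*68 + 286) = √(884 + 286) = √1170 = 3*√130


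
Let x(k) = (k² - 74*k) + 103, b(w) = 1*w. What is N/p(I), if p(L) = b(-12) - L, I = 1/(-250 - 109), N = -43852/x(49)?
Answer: -7871434/2416227 ≈ -3.2577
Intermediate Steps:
b(w) = w
x(k) = 103 + k² - 74*k
N = 21926/561 (N = -43852/(103 + 49² - 74*49) = -43852/(103 + 2401 - 3626) = -43852/(-1122) = -43852*(-1/1122) = 21926/561 ≈ 39.084)
I = -1/359 (I = 1/(-359) = -1/359 ≈ -0.0027855)
p(L) = -12 - L
N/p(I) = 21926/(561*(-12 - 1*(-1/359))) = 21926/(561*(-12 + 1/359)) = 21926/(561*(-4307/359)) = (21926/561)*(-359/4307) = -7871434/2416227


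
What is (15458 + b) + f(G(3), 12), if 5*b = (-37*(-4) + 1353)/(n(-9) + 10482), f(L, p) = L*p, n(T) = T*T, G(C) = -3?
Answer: 814514431/52815 ≈ 15422.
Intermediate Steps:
n(T) = T**2
b = 1501/52815 (b = ((-37*(-4) + 1353)/((-9)**2 + 10482))/5 = ((148 + 1353)/(81 + 10482))/5 = (1501/10563)/5 = (1501*(1/10563))/5 = (1/5)*(1501/10563) = 1501/52815 ≈ 0.028420)
(15458 + b) + f(G(3), 12) = (15458 + 1501/52815) - 3*12 = 816415771/52815 - 36 = 814514431/52815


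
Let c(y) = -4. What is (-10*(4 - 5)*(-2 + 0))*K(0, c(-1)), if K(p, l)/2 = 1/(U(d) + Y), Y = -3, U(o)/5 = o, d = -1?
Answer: 5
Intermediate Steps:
U(o) = 5*o
K(p, l) = -1/4 (K(p, l) = 2/(5*(-1) - 3) = 2/(-5 - 3) = 2/(-8) = 2*(-1/8) = -1/4)
(-10*(4 - 5)*(-2 + 0))*K(0, c(-1)) = -10*(4 - 5)*(-2 + 0)*(-1/4) = -(-10)*(-2)*(-1/4) = -10*2*(-1/4) = -20*(-1/4) = 5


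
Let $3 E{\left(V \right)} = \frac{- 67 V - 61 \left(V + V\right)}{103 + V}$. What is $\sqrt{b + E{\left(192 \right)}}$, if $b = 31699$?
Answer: $\frac{13 \sqrt{16301995}}{295} \approx 177.93$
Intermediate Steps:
$E{\left(V \right)} = - \frac{63 V}{103 + V}$ ($E{\left(V \right)} = \frac{\left(- 67 V - 61 \left(V + V\right)\right) \frac{1}{103 + V}}{3} = \frac{\left(- 67 V - 61 \cdot 2 V\right) \frac{1}{103 + V}}{3} = \frac{\left(- 67 V - 122 V\right) \frac{1}{103 + V}}{3} = \frac{- 189 V \frac{1}{103 + V}}{3} = \frac{\left(-189\right) V \frac{1}{103 + V}}{3} = - \frac{63 V}{103 + V}$)
$\sqrt{b + E{\left(192 \right)}} = \sqrt{31699 - \frac{12096}{103 + 192}} = \sqrt{31699 - \frac{12096}{295}} = \sqrt{\frac{9339109}{295}} = \frac{13 \sqrt{16301995}}{295}$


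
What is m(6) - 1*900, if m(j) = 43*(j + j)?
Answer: -384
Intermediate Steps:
m(j) = 86*j (m(j) = 43*(2*j) = 86*j)
m(6) - 1*900 = 86*6 - 1*900 = 516 - 900 = -384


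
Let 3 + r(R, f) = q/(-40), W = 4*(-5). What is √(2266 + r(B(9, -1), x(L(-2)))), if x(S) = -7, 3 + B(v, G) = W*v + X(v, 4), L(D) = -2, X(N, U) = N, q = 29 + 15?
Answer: √226190/10 ≈ 47.559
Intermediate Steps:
q = 44
W = -20
B(v, G) = -3 - 19*v (B(v, G) = -3 + (-20*v + v) = -3 - 19*v)
r(R, f) = -41/10 (r(R, f) = -3 + 44/(-40) = -3 + 44*(-1/40) = -3 - 11/10 = -41/10)
√(2266 + r(B(9, -1), x(L(-2)))) = √(2266 - 41/10) = √(22619/10) = √226190/10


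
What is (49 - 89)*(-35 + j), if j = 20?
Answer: 600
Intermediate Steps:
(49 - 89)*(-35 + j) = (49 - 89)*(-35 + 20) = -40*(-15) = 600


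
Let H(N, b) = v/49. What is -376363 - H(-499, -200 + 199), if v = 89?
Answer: -18441876/49 ≈ -3.7637e+5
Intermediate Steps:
H(N, b) = 89/49
-376363 - H(-499, -200 + 199) = -376363 - 1*89/49 = -376363 - 89/49 = -18441876/49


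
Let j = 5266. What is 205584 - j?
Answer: 200318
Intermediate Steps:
205584 - j = 205584 - 1*5266 = 205584 - 5266 = 200318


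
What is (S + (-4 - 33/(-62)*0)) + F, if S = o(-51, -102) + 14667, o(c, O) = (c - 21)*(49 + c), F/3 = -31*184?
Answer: -2305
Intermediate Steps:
F = -17112 (F = 3*(-31*184) = 3*(-5704) = -17112)
o(c, O) = (-21 + c)*(49 + c)
S = 14811 (S = (-1029 + (-51)² + 28*(-51)) + 14667 = (-1029 + 2601 - 1428) + 14667 = 144 + 14667 = 14811)
(S + (-4 - 33/(-62)*0)) + F = (14811 + (-4 - 33/(-62)*0)) - 17112 = (14811 + (-4 - 33*(-1/62)*0)) - 17112 = (14811 + (-4 + (33/62)*0)) - 17112 = (14811 + (-4 + 0)) - 17112 = (14811 - 4) - 17112 = 14807 - 17112 = -2305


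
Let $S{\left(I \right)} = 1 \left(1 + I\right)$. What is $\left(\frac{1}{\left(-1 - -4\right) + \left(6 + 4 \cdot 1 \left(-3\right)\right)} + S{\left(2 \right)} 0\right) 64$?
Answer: $- \frac{64}{3} \approx -21.333$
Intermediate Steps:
$S{\left(I \right)} = 1 + I$
$\left(\frac{1}{\left(-1 - -4\right) + \left(6 + 4 \cdot 1 \left(-3\right)\right)} + S{\left(2 \right)} 0\right) 64 = \left(\frac{1}{\left(-1 - -4\right) + \left(6 + 4 \cdot 1 \left(-3\right)\right)} + \left(1 + 2\right) 0\right) 64 = \left(\frac{1}{\left(-1 + 4\right) + \left(6 + 4 \left(-3\right)\right)} + 3 \cdot 0\right) 64 = \left(\frac{1}{3 + \left(6 - 12\right)} + 0\right) 64 = \left(\frac{1}{3 - 6} + 0\right) 64 = \left(\frac{1}{-3} + 0\right) 64 = \left(- \frac{1}{3} + 0\right) 64 = \left(- \frac{1}{3}\right) 64 = - \frac{64}{3}$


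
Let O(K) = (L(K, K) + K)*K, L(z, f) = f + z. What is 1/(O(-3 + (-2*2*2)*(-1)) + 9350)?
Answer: 1/9425 ≈ 0.00010610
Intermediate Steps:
O(K) = 3*K² (O(K) = ((K + K) + K)*K = (2*K + K)*K = (3*K)*K = 3*K²)
1/(O(-3 + (-2*2*2)*(-1)) + 9350) = 1/(3*(-3 + (-2*2*2)*(-1))² + 9350) = 1/(3*(-3 - 4*2*(-1))² + 9350) = 1/(3*(-3 - 8*(-1))² + 9350) = 1/(3*(-3 + 8)² + 9350) = 1/(3*5² + 9350) = 1/(3*25 + 9350) = 1/(75 + 9350) = 1/9425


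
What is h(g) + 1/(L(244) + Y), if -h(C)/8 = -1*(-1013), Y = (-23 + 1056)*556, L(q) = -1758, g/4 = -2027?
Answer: -4640269359/572590 ≈ -8104.0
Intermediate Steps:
g = -8108 (g = 4*(-2027) = -8108)
Y = 574348 (Y = 1033*556 = 574348)
h(C) = -8104 (h(C) = -(-8)*(-1013) = -8*1013 = -8104)
h(g) + 1/(L(244) + Y) = -8104 + 1/(-1758 + 574348) = -8104 + 1/572590 = -4640269359/572590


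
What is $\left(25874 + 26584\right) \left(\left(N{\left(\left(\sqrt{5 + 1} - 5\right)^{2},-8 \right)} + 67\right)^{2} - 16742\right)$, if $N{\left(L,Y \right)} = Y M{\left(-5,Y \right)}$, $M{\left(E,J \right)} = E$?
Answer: $-277660194$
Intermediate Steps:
$N{\left(L,Y \right)} = - 5 Y$ ($N{\left(L,Y \right)} = Y \left(-5\right) = - 5 Y$)
$\left(25874 + 26584\right) \left(\left(N{\left(\left(\sqrt{5 + 1} - 5\right)^{2},-8 \right)} + 67\right)^{2} - 16742\right) = \left(25874 + 26584\right) \left(\left(\left(-5\right) \left(-8\right) + 67\right)^{2} - 16742\right) = 52458 \left(\left(40 + 67\right)^{2} - 16742\right) = 52458 \left(107^{2} - 16742\right) = 52458 \left(11449 - 16742\right) = 52458 \left(-5293\right) = -277660194$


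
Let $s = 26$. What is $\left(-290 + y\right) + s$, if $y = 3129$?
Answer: $2865$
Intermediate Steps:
$\left(-290 + y\right) + s = \left(-290 + 3129\right) + 26 = 2839 + 26 = 2865$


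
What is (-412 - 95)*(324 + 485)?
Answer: -410163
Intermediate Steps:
(-412 - 95)*(324 + 485) = -507*809 = -410163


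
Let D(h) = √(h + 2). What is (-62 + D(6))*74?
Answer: -4588 + 148*√2 ≈ -4378.7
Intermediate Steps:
D(h) = √(2 + h)
(-62 + D(6))*74 = (-62 + √(2 + 6))*74 = (-62 + √8)*74 = (-62 + 2*√2)*74 = -4588 + 148*√2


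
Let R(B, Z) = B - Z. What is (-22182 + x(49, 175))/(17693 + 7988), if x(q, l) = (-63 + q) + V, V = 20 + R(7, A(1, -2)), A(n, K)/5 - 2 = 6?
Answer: -22209/25681 ≈ -0.86480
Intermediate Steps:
A(n, K) = 40 (A(n, K) = 10 + 5*6 = 10 + 30 = 40)
V = -13 (V = 20 + (7 - 1*40) = 20 + (7 - 40) = 20 - 33 = -13)
x(q, l) = -76 + q (x(q, l) = (-63 + q) - 13 = -76 + q)
(-22182 + x(49, 175))/(17693 + 7988) = (-22182 + (-76 + 49))/(17693 + 7988) = (-22182 - 27)/25681 = -22209*1/25681 = -22209/25681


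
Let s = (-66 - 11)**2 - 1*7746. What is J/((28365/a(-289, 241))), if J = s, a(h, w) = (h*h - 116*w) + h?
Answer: -100436492/28365 ≈ -3540.9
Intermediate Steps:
a(h, w) = h + h**2 - 116*w (a(h, w) = (h**2 - 116*w) + h = h + h**2 - 116*w)
s = -1817 (s = (-77)**2 - 7746 = 5929 - 7746 = -1817)
J = -1817
J/((28365/a(-289, 241))) = -1817/(28365/(-289 + (-289)**2 - 116*241)) = -1817/(28365/(-289 + 83521 - 27956)) = -1817/(28365/55276) = -1817/(28365*(1/55276)) = -1817/28365/55276 = -1817*55276/28365 = -100436492/28365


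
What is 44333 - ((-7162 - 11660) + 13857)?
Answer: 49298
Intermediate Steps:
44333 - ((-7162 - 11660) + 13857) = 44333 - (-18822 + 13857) = 44333 - 1*(-4965) = 44333 + 4965 = 49298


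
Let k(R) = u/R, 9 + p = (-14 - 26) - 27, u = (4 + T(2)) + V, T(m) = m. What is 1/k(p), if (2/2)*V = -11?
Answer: 76/5 ≈ 15.200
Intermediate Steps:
V = -11
u = -5 (u = (4 + 2) - 11 = 6 - 11 = -5)
p = -76 (p = -9 + ((-14 - 26) - 27) = -9 + (-40 - 27) = -9 - 67 = -76)
k(R) = -5/R
1/k(p) = 1/(-5/(-76)) = 1/(-5*(-1/76)) = 1/(5/76) = 76/5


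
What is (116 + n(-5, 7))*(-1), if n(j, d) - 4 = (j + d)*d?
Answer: -134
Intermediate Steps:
n(j, d) = 4 + d*(d + j) (n(j, d) = 4 + (j + d)*d = 4 + (d + j)*d = 4 + d*(d + j))
(116 + n(-5, 7))*(-1) = (116 + (4 + 7² + 7*(-5)))*(-1) = (116 + (4 + 49 - 35))*(-1) = (116 + 18)*(-1) = 134*(-1) = -134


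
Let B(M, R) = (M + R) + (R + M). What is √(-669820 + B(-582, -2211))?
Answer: I*√675406 ≈ 821.83*I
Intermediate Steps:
B(M, R) = 2*M + 2*R (B(M, R) = (M + R) + (M + R) = 2*M + 2*R)
√(-669820 + B(-582, -2211)) = √(-669820 + (2*(-582) + 2*(-2211))) = √(-669820 + (-1164 - 4422)) = √(-669820 - 5586) = √(-675406) = I*√675406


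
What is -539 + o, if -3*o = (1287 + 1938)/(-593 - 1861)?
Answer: -1321631/2454 ≈ -538.56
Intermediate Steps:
o = 1075/2454 (o = -(1287 + 1938)/(3*(-593 - 1861)) = -1075/(-2454) = -1075*(-1)/2454 = -1/3*(-1075/818) = 1075/2454 ≈ 0.43806)
-539 + o = -539 + 1075/2454 = -1321631/2454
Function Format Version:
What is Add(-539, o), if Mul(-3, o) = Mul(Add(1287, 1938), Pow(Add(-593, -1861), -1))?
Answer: Rational(-1321631, 2454) ≈ -538.56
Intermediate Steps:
o = Rational(1075, 2454) (o = Mul(Rational(-1, 3), Mul(Add(1287, 1938), Pow(Add(-593, -1861), -1))) = Mul(Rational(-1, 3), Mul(3225, Pow(-2454, -1))) = Mul(Rational(-1, 3), Mul(3225, Rational(-1, 2454))) = Mul(Rational(-1, 3), Rational(-1075, 818)) = Rational(1075, 2454) ≈ 0.43806)
Add(-539, o) = Add(-539, Rational(1075, 2454)) = Rational(-1321631, 2454)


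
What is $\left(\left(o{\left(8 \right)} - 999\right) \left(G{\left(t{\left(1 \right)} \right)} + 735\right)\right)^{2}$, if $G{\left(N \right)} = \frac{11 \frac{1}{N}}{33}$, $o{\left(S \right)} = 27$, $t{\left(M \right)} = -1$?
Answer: $509933097216$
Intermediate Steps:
$G{\left(N \right)} = \frac{1}{3 N}$ ($G{\left(N \right)} = \frac{11}{N} \frac{1}{33} = \frac{1}{3 N}$)
$\left(\left(o{\left(8 \right)} - 999\right) \left(G{\left(t{\left(1 \right)} \right)} + 735\right)\right)^{2} = \left(\left(27 - 999\right) \left(\frac{1}{3 \left(-1\right)} + 735\right)\right)^{2} = \left(- 972 \left(\frac{1}{3} \left(-1\right) + 735\right)\right)^{2} = \left(- 972 \left(- \frac{1}{3} + 735\right)\right)^{2} = \left(\left(-972\right) \frac{2204}{3}\right)^{2} = \left(-714096\right)^{2} = 509933097216$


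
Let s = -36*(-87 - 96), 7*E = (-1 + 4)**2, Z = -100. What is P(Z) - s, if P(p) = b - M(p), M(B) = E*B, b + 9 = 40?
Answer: -44999/7 ≈ -6428.4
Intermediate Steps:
b = 31 (b = -9 + 40 = 31)
E = 9/7 (E = (-1 + 4)**2/7 = (1/7)*3**2 = (1/7)*9 = 9/7 ≈ 1.2857)
M(B) = 9*B/7
s = 6588 (s = -36*(-183) = 6588)
P(p) = 31 - 9*p/7
P(Z) - s = (31 - 9/7*(-100)) - 1*6588 = (31 + 900/7) - 6588 = 1117/7 - 6588 = -44999/7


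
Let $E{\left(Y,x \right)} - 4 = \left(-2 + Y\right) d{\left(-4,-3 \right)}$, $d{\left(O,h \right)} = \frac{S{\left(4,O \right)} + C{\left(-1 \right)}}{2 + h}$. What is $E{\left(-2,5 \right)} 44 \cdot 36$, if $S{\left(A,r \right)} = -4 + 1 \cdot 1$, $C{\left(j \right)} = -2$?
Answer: $-25344$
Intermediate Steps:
$S{\left(A,r \right)} = -3$ ($S{\left(A,r \right)} = -4 + 1 = -3$)
$d{\left(O,h \right)} = - \frac{5}{2 + h}$ ($d{\left(O,h \right)} = \frac{-3 - 2}{2 + h} = - \frac{5}{2 + h}$)
$E{\left(Y,x \right)} = -6 + 5 Y$ ($E{\left(Y,x \right)} = 4 + \left(-2 + Y\right) \left(- \frac{5}{2 - 3}\right) = 4 + \left(-2 + Y\right) \left(- \frac{5}{-1}\right) = 4 + \left(-2 + Y\right) \left(\left(-5\right) \left(-1\right)\right) = 4 + \left(-2 + Y\right) 5 = 4 + \left(-10 + 5 Y\right) = -6 + 5 Y$)
$E{\left(-2,5 \right)} 44 \cdot 36 = \left(-6 + 5 \left(-2\right)\right) 44 \cdot 36 = \left(-6 - 10\right) 44 \cdot 36 = \left(-16\right) 44 \cdot 36 = \left(-704\right) 36 = -25344$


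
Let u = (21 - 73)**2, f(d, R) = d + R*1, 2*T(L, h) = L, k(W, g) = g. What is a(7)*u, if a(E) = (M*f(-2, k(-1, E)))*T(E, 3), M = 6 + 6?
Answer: 567840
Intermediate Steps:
T(L, h) = L/2
f(d, R) = R + d (f(d, R) = d + R = R + d)
M = 12
u = 2704 (u = (-52)**2 = 2704)
a(E) = E*(-24 + 12*E)/2 (a(E) = (12*(E - 2))*(E/2) = (12*(-2 + E))*(E/2) = (-24 + 12*E)*(E/2) = E*(-24 + 12*E)/2)
a(7)*u = (6*7*(-2 + 7))*2704 = (6*7*5)*2704 = 210*2704 = 567840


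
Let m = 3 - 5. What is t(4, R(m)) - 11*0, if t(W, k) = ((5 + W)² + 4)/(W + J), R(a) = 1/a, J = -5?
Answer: -85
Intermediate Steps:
m = -2
R(a) = 1/a
t(W, k) = (4 + (5 + W)²)/(-5 + W) (t(W, k) = ((5 + W)² + 4)/(W - 5) = (4 + (5 + W)²)/(-5 + W))
t(4, R(m)) - 11*0 = (4 + (5 + 4)²)/(-5 + 4) - 11*0 = (4 + 9²)/(-1) + 0 = -(4 + 81) + 0 = -1*85 + 0 = -85 + 0 = -85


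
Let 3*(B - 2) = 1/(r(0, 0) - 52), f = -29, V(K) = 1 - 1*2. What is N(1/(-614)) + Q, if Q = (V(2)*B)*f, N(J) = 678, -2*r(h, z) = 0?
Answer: 114787/156 ≈ 735.81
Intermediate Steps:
V(K) = -1 (V(K) = 1 - 2 = -1)
r(h, z) = 0 (r(h, z) = -1/2*0 = 0)
B = 311/156 (B = 2 + 1/(3*(0 - 52)) = 2 + (1/3)/(-52) = 2 + (1/3)*(-1/52) = 2 - 1/156 = 311/156 ≈ 1.9936)
Q = 9019/156 (Q = -1*311/156*(-29) = -311/156*(-29) = 9019/156 ≈ 57.814)
N(1/(-614)) + Q = 678 + 9019/156 = 114787/156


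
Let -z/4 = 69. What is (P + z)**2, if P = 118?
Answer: 24964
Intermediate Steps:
z = -276 (z = -4*69 = -276)
(P + z)**2 = (118 - 276)**2 = (-158)**2 = 24964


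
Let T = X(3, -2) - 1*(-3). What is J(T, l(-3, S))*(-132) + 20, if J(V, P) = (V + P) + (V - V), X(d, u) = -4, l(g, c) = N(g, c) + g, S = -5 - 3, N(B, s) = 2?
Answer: 284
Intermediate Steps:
S = -8
l(g, c) = 2 + g
T = -1 (T = -4 - 1*(-3) = -4 + 3 = -1)
J(V, P) = P + V (J(V, P) = (P + V) + 0 = P + V)
J(T, l(-3, S))*(-132) + 20 = ((2 - 3) - 1)*(-132) + 20 = (-1 - 1)*(-132) + 20 = -2*(-132) + 20 = 264 + 20 = 284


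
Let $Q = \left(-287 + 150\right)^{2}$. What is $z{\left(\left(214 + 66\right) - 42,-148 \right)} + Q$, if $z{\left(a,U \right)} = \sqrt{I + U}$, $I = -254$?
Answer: $18769 + i \sqrt{402} \approx 18769.0 + 20.05 i$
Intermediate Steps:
$z{\left(a,U \right)} = \sqrt{-254 + U}$
$Q = 18769$ ($Q = \left(-137\right)^{2} = 18769$)
$z{\left(\left(214 + 66\right) - 42,-148 \right)} + Q = \sqrt{-254 - 148} + 18769 = \sqrt{-402} + 18769 = i \sqrt{402} + 18769 = 18769 + i \sqrt{402}$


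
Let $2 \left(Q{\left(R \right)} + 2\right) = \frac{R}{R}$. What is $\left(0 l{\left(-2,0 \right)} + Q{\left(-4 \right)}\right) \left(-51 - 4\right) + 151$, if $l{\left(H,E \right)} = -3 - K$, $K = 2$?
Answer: $\frac{467}{2} \approx 233.5$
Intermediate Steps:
$l{\left(H,E \right)} = -5$ ($l{\left(H,E \right)} = -3 - 2 = -5$)
$Q{\left(R \right)} = - \frac{3}{2}$ ($Q{\left(R \right)} = -2 + \frac{R \frac{1}{R}}{2} = -2 + \frac{1}{2} \cdot 1 = -2 + \frac{1}{2} = - \frac{3}{2}$)
$\left(0 l{\left(-2,0 \right)} + Q{\left(-4 \right)}\right) \left(-51 - 4\right) + 151 = \left(0 \left(-5\right) - \frac{3}{2}\right) \left(-51 - 4\right) + 151 = \left(0 - \frac{3}{2}\right) \left(-51 - 4\right) + 151 = \left(- \frac{3}{2}\right) \left(-55\right) + 151 = \frac{165}{2} + 151 = \frac{467}{2}$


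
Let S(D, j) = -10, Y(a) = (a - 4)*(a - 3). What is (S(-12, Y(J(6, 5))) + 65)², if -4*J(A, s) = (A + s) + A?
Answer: 3025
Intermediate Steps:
J(A, s) = -A/2 - s/4 (J(A, s) = -((A + s) + A)/4 = -(s + 2*A)/4 = -A/2 - s/4)
Y(a) = (-4 + a)*(-3 + a)
(S(-12, Y(J(6, 5))) + 65)² = (-10 + 65)² = 55² = 3025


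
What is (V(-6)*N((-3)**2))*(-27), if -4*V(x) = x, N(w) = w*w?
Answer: -6561/2 ≈ -3280.5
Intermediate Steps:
N(w) = w**2
V(x) = -x/4
(V(-6)*N((-3)**2))*(-27) = ((-1/4*(-6))*((-3)**2)**2)*(-27) = ((3/2)*9**2)*(-27) = ((3/2)*81)*(-27) = (243/2)*(-27) = -6561/2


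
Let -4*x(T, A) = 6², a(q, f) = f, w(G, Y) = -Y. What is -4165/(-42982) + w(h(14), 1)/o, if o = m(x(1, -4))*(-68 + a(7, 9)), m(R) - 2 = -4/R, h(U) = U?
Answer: 1448252/13947659 ≈ 0.10383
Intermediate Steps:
x(T, A) = -9 (x(T, A) = -¼*6² = -¼*36 = -9)
m(R) = 2 - 4/R
o = -1298/9 (o = (2 - 4/(-9))*(-68 + 9) = (2 - 4*(-⅑))*(-59) = (2 + 4/9)*(-59) = (22/9)*(-59) = -1298/9 ≈ -144.22)
-4165/(-42982) + w(h(14), 1)/o = -4165/(-42982) + (-1*1)/(-1298/9) = -4165*(-1/42982) - 1*(-9/1298) = 4165/42982 + 9/1298 = 1448252/13947659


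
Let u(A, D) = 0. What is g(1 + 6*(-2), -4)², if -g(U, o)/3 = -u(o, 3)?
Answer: 0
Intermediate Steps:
g(U, o) = 0 (g(U, o) = -(-3)*0 = -3*0 = 0)
g(1 + 6*(-2), -4)² = 0² = 0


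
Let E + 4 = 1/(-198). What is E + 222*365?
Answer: 16043147/198 ≈ 81026.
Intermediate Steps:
E = -793/198 (E = -4 + 1/(-198) = -4 - 1/198 = -793/198 ≈ -4.0051)
E + 222*365 = -793/198 + 222*365 = -793/198 + 81030 = 16043147/198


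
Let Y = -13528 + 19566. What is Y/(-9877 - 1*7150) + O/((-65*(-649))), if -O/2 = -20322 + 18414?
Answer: -189737998/718283995 ≈ -0.26415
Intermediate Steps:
O = 3816 (O = -2*(-20322 + 18414) = -2*(-1908) = 3816)
Y = 6038
Y/(-9877 - 1*7150) + O/((-65*(-649))) = 6038/(-9877 - 1*7150) + 3816/((-65*(-649))) = 6038/(-9877 - 7150) + 3816/42185 = 6038/(-17027) + 3816*(1/42185) = 6038*(-1/17027) + 3816/42185 = -6038/17027 + 3816/42185 = -189737998/718283995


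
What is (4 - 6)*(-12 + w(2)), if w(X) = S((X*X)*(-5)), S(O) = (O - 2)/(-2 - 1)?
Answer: 28/3 ≈ 9.3333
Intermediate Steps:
S(O) = 2/3 - O/3 (S(O) = (-2 + O)/(-3) = (-2 + O)*(-1/3) = 2/3 - O/3)
w(X) = 2/3 + 5*X**2/3 (w(X) = 2/3 - X*X*(-5)/3 = 2/3 - X**2*(-5)/3 = 2/3 - (-5)*X**2/3 = 2/3 + 5*X**2/3)
(4 - 6)*(-12 + w(2)) = (4 - 6)*(-12 + (2/3 + (5/3)*2**2)) = -2*(-12 + (2/3 + (5/3)*4)) = -2*(-12 + (2/3 + 20/3)) = -2*(-12 + 22/3) = -2*(-14/3) = 28/3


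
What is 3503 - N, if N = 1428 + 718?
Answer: 1357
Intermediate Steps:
N = 2146
3503 - N = 3503 - 1*2146 = 3503 - 2146 = 1357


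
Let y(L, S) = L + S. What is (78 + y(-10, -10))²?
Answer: 3364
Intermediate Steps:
(78 + y(-10, -10))² = (78 + (-10 - 10))² = (78 - 20)² = 58² = 3364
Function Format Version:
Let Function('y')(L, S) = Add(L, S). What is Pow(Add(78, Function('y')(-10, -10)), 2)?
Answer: 3364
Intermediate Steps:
Pow(Add(78, Function('y')(-10, -10)), 2) = Pow(Add(78, Add(-10, -10)), 2) = Pow(Add(78, -20), 2) = Pow(58, 2) = 3364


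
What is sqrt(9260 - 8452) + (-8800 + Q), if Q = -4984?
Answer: -13784 + 2*sqrt(202) ≈ -13756.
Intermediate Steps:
sqrt(9260 - 8452) + (-8800 + Q) = sqrt(9260 - 8452) + (-8800 - 4984) = sqrt(808) - 13784 = 2*sqrt(202) - 13784 = -13784 + 2*sqrt(202)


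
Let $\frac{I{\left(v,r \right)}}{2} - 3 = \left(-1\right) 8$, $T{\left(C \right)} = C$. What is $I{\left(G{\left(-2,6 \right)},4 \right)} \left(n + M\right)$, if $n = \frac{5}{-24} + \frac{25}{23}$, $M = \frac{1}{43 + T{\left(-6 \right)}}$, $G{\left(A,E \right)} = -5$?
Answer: $- \frac{92485}{10212} \approx -9.0565$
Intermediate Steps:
$I{\left(v,r \right)} = -10$ ($I{\left(v,r \right)} = 6 + 2 \left(\left(-1\right) 8\right) = 6 + 2 \left(-8\right) = 6 - 16 = -10$)
$M = \frac{1}{37}$ ($M = \frac{1}{43 - 6} = \frac{1}{37} \approx 0.027027$)
$n = \frac{485}{552}$ ($n = 5 \left(- \frac{1}{24}\right) + 25 \cdot \frac{1}{23} = - \frac{5}{24} + \frac{25}{23} = \frac{485}{552} \approx 0.87862$)
$I{\left(G{\left(-2,6 \right)},4 \right)} \left(n + M\right) = - 10 \left(\frac{485}{552} + \frac{1}{37}\right) = \left(-10\right) \frac{18497}{20424} = - \frac{92485}{10212}$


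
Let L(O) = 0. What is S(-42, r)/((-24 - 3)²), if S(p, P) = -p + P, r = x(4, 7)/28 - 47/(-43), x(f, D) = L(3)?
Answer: 1853/31347 ≈ 0.059112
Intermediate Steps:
x(f, D) = 0
r = 47/43 (r = 0/28 - 47/(-43) = 0*(1/28) - 47*(-1/43) = 0 + 47/43 = 47/43 ≈ 1.0930)
S(p, P) = P - p
S(-42, r)/((-24 - 3)²) = (47/43 - 1*(-42))/((-24 - 3)²) = (47/43 + 42)/((-27)²) = (1853/43)/729 = (1853/43)*(1/729) = 1853/31347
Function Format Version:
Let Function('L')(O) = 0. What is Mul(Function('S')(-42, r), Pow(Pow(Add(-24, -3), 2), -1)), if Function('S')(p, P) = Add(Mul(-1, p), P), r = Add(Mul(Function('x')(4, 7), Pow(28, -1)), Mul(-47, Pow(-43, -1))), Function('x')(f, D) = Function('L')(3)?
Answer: Rational(1853, 31347) ≈ 0.059112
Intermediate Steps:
Function('x')(f, D) = 0
r = Rational(47, 43) (r = Add(Mul(0, Pow(28, -1)), Mul(-47, Pow(-43, -1))) = Add(Mul(0, Rational(1, 28)), Mul(-47, Rational(-1, 43))) = Add(0, Rational(47, 43)) = Rational(47, 43) ≈ 1.0930)
Function('S')(p, P) = Add(P, Mul(-1, p))
Mul(Function('S')(-42, r), Pow(Pow(Add(-24, -3), 2), -1)) = Mul(Add(Rational(47, 43), Mul(-1, -42)), Pow(Pow(Add(-24, -3), 2), -1)) = Mul(Add(Rational(47, 43), 42), Pow(Pow(-27, 2), -1)) = Mul(Rational(1853, 43), Pow(729, -1)) = Mul(Rational(1853, 43), Rational(1, 729)) = Rational(1853, 31347)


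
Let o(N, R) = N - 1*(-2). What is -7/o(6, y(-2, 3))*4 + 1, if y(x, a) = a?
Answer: -5/2 ≈ -2.5000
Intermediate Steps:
o(N, R) = 2 + N (o(N, R) = N + 2 = 2 + N)
-7/o(6, y(-2, 3))*4 + 1 = -7/(2 + 6)*4 + 1 = -7/8*4 + 1 = -7/2 + 1 = -5/2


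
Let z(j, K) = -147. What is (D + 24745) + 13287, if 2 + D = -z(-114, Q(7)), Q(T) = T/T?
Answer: 38177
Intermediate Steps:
Q(T) = 1
D = 145 (D = -2 - 1*(-147) = -2 + 147 = 145)
(D + 24745) + 13287 = (145 + 24745) + 13287 = 24890 + 13287 = 38177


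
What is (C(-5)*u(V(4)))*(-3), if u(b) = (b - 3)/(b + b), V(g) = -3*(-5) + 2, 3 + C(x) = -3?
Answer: 126/17 ≈ 7.4118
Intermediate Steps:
C(x) = -6 (C(x) = -3 - 3 = -6)
V(g) = 17 (V(g) = 15 + 2 = 17)
u(b) = (-3 + b)/(2*b) (u(b) = (-3 + b)/((2*b)) = (-3 + b)*(1/(2*b)) = (-3 + b)/(2*b))
(C(-5)*u(V(4)))*(-3) = -3*(-3 + 17)/17*(-3) = -3*14/17*(-3) = -6*7/17*(-3) = -42/17*(-3) = 126/17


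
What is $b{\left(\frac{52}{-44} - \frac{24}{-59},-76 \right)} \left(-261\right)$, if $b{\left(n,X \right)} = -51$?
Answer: $13311$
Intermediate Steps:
$b{\left(\frac{52}{-44} - \frac{24}{-59},-76 \right)} \left(-261\right) = \left(-51\right) \left(-261\right) = 13311$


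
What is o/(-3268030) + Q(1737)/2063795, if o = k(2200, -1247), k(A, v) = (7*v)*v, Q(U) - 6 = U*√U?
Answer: -4492903797181/1348908794770 + 5211*√193/2063795 ≈ -3.2957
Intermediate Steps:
Q(U) = 6 + U^(3/2) (Q(U) = 6 + U*√U = 6 + U^(3/2))
k(A, v) = 7*v²
o = 10885063 (o = 7*(-1247)² = 7*1555009 = 10885063)
o/(-3268030) + Q(1737)/2063795 = 10885063/(-3268030) + (6 + 1737^(3/2))/2063795 = 10885063*(-1/3268030) + (6 + 5211*√193)*(1/2063795) = -10885063/3268030 + (6/2063795 + 5211*√193/2063795) = -4492903797181/1348908794770 + 5211*√193/2063795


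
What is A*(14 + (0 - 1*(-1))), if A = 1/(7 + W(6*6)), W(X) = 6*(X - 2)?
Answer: 15/211 ≈ 0.071090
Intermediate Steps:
W(X) = -12 + 6*X (W(X) = 6*(-2 + X) = -12 + 6*X)
A = 1/211 (A = 1/(7 + (-12 + 6*(6*6))) = 1/(7 + (-12 + 6*36)) = 1/(7 + (-12 + 216)) = 1/(7 + 204) = 1/211 ≈ 0.0047393)
A*(14 + (0 - 1*(-1))) = (14 + (0 - 1*(-1)))/211 = (14 + (0 + 1))/211 = (14 + 1)/211 = (1/211)*15 = 15/211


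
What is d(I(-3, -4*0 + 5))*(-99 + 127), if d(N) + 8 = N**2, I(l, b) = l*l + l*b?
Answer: 784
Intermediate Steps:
I(l, b) = l**2 + b*l
d(N) = -8 + N**2
d(I(-3, -4*0 + 5))*(-99 + 127) = (-8 + (-3*((-4*0 + 5) - 3))**2)*(-99 + 127) = (-8 + (-3*((0 + 5) - 3))**2)*28 = (-8 + (-3*(5 - 3))**2)*28 = (-8 + (-3*2)**2)*28 = (-8 + (-6)**2)*28 = (-8 + 36)*28 = 28*28 = 784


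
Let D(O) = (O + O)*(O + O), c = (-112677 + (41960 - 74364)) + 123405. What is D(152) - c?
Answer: 114092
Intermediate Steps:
c = -21676 (c = (-112677 - 32404) + 123405 = -145081 + 123405 = -21676)
D(O) = 4*O² (D(O) = (2*O)*(2*O) = 4*O²)
D(152) - c = 4*152² - 1*(-21676) = 4*23104 + 21676 = 92416 + 21676 = 114092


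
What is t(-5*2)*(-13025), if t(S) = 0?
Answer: 0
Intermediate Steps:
t(-5*2)*(-13025) = 0*(-13025) = 0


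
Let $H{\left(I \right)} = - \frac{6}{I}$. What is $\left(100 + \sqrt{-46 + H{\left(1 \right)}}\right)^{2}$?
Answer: $9948 + 400 i \sqrt{13} \approx 9948.0 + 1442.2 i$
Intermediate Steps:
$\left(100 + \sqrt{-46 + H{\left(1 \right)}}\right)^{2} = \left(100 + \sqrt{-46 - \frac{6}{1}}\right)^{2} = \left(100 + \sqrt{-46 - 6}\right)^{2} = \left(100 + \sqrt{-52}\right)^{2} = \left(100 + 2 i \sqrt{13}\right)^{2}$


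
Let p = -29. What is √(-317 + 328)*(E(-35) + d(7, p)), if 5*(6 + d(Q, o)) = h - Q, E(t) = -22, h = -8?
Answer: -31*√11 ≈ -102.82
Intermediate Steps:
d(Q, o) = -38/5 - Q/5 (d(Q, o) = -6 + (-8 - Q)/5 = -6 + (-8/5 - Q/5) = -38/5 - Q/5)
√(-317 + 328)*(E(-35) + d(7, p)) = √(-317 + 328)*(-22 + (-38/5 - ⅕*7)) = √11*(-22 + (-38/5 - 7/5)) = √11*(-22 - 9) = √11*(-31) = -31*√11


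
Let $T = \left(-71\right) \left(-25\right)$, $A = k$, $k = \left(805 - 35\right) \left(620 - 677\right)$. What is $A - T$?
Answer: $-45665$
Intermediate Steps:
$k = -43890$ ($k = 770 \left(-57\right) = -43890$)
$A = -43890$
$T = 1775$
$A - T = -43890 - 1775 = -45665$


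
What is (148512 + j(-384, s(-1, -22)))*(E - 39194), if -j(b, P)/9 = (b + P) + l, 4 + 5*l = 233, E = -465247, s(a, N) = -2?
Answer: -382300196229/5 ≈ -7.6460e+10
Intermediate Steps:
l = 229/5 (l = -⅘ + (⅕)*233 = -⅘ + 233/5 = 229/5 ≈ 45.800)
j(b, P) = -2061/5 - 9*P - 9*b (j(b, P) = -9*((b + P) + 229/5) = -9*((P + b) + 229/5) = -9*(229/5 + P + b) = -2061/5 - 9*P - 9*b)
(148512 + j(-384, s(-1, -22)))*(E - 39194) = (148512 + (-2061/5 - 9*(-2) - 9*(-384)))*(-465247 - 39194) = (148512 + (-2061/5 + 18 + 3456))*(-504441) = (148512 + 15309/5)*(-504441) = (757869/5)*(-504441) = -382300196229/5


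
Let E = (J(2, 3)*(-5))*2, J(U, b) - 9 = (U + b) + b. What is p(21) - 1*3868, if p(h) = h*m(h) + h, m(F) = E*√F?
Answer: -3847 - 3570*√21 ≈ -20207.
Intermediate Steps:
J(U, b) = 9 + U + 2*b (J(U, b) = 9 + ((U + b) + b) = 9 + (U + 2*b) = 9 + U + 2*b)
E = -170 (E = ((9 + 2 + 2*3)*(-5))*2 = ((9 + 2 + 6)*(-5))*2 = (17*(-5))*2 = -85*2 = -170)
m(F) = -170*√F
p(h) = h - 170*h^(3/2) (p(h) = h*(-170*√h) + h = -170*h^(3/2) + h = h - 170*h^(3/2))
p(21) - 1*3868 = (21 - 3570*√21) - 1*3868 = (21 - 3570*√21) - 3868 = -3847 - 3570*√21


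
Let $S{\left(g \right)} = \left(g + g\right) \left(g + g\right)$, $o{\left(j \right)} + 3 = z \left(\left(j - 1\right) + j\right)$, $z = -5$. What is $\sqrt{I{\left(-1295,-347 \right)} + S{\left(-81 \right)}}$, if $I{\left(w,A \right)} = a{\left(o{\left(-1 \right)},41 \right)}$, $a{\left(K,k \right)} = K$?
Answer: $4 \sqrt{1641} \approx 162.04$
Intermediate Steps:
$o{\left(j \right)} = 2 - 10 j$ ($o{\left(j \right)} = -3 - 5 \left(\left(j - 1\right) + j\right) = -3 - 5 \left(\left(-1 + j\right) + j\right) = -3 - 5 \left(-1 + 2 j\right) = -3 - \left(-5 + 10 j\right) = 2 - 10 j$)
$I{\left(w,A \right)} = 12$ ($I{\left(w,A \right)} = 2 - -10 = 2 + 10 = 12$)
$S{\left(g \right)} = 4 g^{2}$ ($S{\left(g \right)} = 2 g 2 g = 4 g^{2}$)
$\sqrt{I{\left(-1295,-347 \right)} + S{\left(-81 \right)}} = \sqrt{12 + 4 \left(-81\right)^{2}} = \sqrt{12 + 4 \cdot 6561} = \sqrt{12 + 26244} = \sqrt{26256} = 4 \sqrt{1641}$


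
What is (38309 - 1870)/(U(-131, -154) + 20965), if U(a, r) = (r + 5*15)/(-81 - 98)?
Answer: 501737/288678 ≈ 1.7381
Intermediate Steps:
U(a, r) = -75/179 - r/179 (U(a, r) = (r + 75)/(-179) = (75 + r)*(-1/179) = -75/179 - r/179)
(38309 - 1870)/(U(-131, -154) + 20965) = (38309 - 1870)/((-75/179 - 1/179*(-154)) + 20965) = 36439/((-75/179 + 154/179) + 20965) = 36439/(79/179 + 20965) = 36439/(3752814/179) = 36439*(179/3752814) = 501737/288678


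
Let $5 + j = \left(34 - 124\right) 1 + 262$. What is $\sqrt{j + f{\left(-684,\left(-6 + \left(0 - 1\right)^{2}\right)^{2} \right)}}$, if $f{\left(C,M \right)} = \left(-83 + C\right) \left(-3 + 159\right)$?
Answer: $i \sqrt{119485} \approx 345.67 i$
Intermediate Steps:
$j = 167$ ($j = -5 + \left(\left(34 - 124\right) 1 + 262\right) = -5 + \left(\left(-90\right) 1 + 262\right) = -5 + \left(-90 + 262\right) = -5 + 172 = 167$)
$f{\left(C,M \right)} = -12948 + 156 C$ ($f{\left(C,M \right)} = \left(-83 + C\right) 156 = -12948 + 156 C$)
$\sqrt{j + f{\left(-684,\left(-6 + \left(0 - 1\right)^{2}\right)^{2} \right)}} = \sqrt{167 + \left(-12948 + 156 \left(-684\right)\right)} = \sqrt{167 - 119652} = \sqrt{-119485} = i \sqrt{119485}$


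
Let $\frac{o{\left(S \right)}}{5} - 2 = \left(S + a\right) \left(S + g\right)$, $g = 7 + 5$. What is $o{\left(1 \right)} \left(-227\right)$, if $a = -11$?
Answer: $145280$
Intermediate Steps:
$g = 12$
$o{\left(S \right)} = 10 + 5 \left(-11 + S\right) \left(12 + S\right)$ ($o{\left(S \right)} = 10 + 5 \left(S - 11\right) \left(S + 12\right) = 10 + 5 \left(-11 + S\right) \left(12 + S\right)$)
$o{\left(1 \right)} \left(-227\right) = \left(-650 + 5 \cdot 1 + 5 \cdot 1^{2}\right) \left(-227\right) = \left(-650 + 5 + 5 \cdot 1\right) \left(-227\right) = \left(-650 + 5 + 5\right) \left(-227\right) = \left(-640\right) \left(-227\right) = 145280$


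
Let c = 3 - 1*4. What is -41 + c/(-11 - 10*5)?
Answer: -2500/61 ≈ -40.984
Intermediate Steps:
c = -1 (c = 3 - 4 = -1)
-41 + c/(-11 - 10*5) = -41 - 1/(-11 - 10*5) = -41 - 1/(-11 - 50) = -41 - 1/(-61) = -41 - 1*(-1/61) = -41 + 1/61 = -2500/61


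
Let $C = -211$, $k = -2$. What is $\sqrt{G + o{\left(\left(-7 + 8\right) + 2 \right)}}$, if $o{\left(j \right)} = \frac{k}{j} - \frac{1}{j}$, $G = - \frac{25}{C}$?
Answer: $\frac{i \sqrt{39246}}{211} \approx 0.93889 i$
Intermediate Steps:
$G = \frac{25}{211}$ ($G = - \frac{25}{-211} = \left(-25\right) \left(- \frac{1}{211}\right) = \frac{25}{211} \approx 0.11848$)
$o{\left(j \right)} = - \frac{3}{j}$ ($o{\left(j \right)} = - \frac{2}{j} - \frac{1}{j} = - \frac{3}{j}$)
$\sqrt{G + o{\left(\left(-7 + 8\right) + 2 \right)}} = \sqrt{\frac{25}{211} - \frac{3}{\left(-7 + 8\right) + 2}} = \sqrt{\frac{25}{211} - \frac{3}{1 + 2}} = \sqrt{\frac{25}{211} - \frac{3}{3}} = \sqrt{\frac{25}{211} - 1} = \sqrt{- \frac{186}{211}} = \frac{i \sqrt{39246}}{211}$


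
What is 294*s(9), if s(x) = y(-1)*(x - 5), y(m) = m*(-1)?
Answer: 1176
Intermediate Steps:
y(m) = -m
s(x) = -5 + x (s(x) = (-1*(-1))*(x - 5) = 1*(-5 + x) = -5 + x)
294*s(9) = 294*(-5 + 9) = 294*4 = 1176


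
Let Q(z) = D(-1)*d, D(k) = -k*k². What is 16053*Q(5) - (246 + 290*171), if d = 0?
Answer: -49836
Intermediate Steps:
D(k) = -k³
Q(z) = 0 (Q(z) = -1*(-1)³*0 = -1*(-1)*0 = 1*0 = 0)
16053*Q(5) - (246 + 290*171) = 16053*0 - (246 + 290*171) = 0 - (246 + 49590) = 0 - 1*49836 = 0 - 49836 = -49836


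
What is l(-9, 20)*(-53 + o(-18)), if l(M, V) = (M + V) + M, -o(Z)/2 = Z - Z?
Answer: -106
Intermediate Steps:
o(Z) = 0 (o(Z) = -2*(Z - Z) = -2*0 = 0)
l(M, V) = V + 2*M
l(-9, 20)*(-53 + o(-18)) = (20 + 2*(-9))*(-53 + 0) = (20 - 18)*(-53) = 2*(-53) = -106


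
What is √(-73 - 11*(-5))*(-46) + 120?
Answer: 120 - 138*I*√2 ≈ 120.0 - 195.16*I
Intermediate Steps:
√(-73 - 11*(-5))*(-46) + 120 = √(-73 + 55)*(-46) + 120 = √(-18)*(-46) + 120 = (3*I*√2)*(-46) + 120 = -138*I*√2 + 120 = 120 - 138*I*√2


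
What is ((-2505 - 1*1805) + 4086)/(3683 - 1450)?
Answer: -32/319 ≈ -0.10031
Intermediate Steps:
((-2505 - 1*1805) + 4086)/(3683 - 1450) = ((-2505 - 1805) + 4086)/2233 = (-4310 + 4086)*(1/2233) = -224*1/2233 = -32/319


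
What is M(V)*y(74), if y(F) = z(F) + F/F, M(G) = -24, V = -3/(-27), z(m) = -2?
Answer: 24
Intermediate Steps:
V = ⅑ (V = -3*(-1/27) = ⅑ ≈ 0.11111)
y(F) = -1 (y(F) = -2 + F/F = -2 + 1 = -1)
M(V)*y(74) = -24*(-1) = 24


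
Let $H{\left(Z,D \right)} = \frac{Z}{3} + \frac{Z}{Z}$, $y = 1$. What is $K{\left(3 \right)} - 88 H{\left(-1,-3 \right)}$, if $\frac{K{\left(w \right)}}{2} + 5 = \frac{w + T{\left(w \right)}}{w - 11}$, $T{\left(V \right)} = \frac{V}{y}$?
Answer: $- \frac{421}{6} \approx -70.167$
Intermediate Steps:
$T{\left(V \right)} = V$ ($T{\left(V \right)} = \frac{V}{1} = V 1 = V$)
$H{\left(Z,D \right)} = 1 + \frac{Z}{3}$ ($H{\left(Z,D \right)} = Z \frac{1}{3} + 1 = \frac{Z}{3} + 1 = 1 + \frac{Z}{3}$)
$K{\left(w \right)} = -10 + \frac{4 w}{-11 + w}$ ($K{\left(w \right)} = -10 + 2 \frac{w + w}{w - 11} = -10 + 2 \frac{2 w}{-11 + w} = -10 + \frac{4 w}{-11 + w}$)
$K{\left(3 \right)} - 88 H{\left(-1,-3 \right)} = \frac{2 \left(55 - 9\right)}{-11 + 3} - 88 \left(1 + \frac{1}{3} \left(-1\right)\right) = \frac{2 \left(55 - 9\right)}{-8} - 88 \left(1 - \frac{1}{3}\right) = 2 \left(- \frac{1}{8}\right) 46 - \frac{176}{3} = - \frac{23}{2} - \frac{176}{3} = - \frac{421}{6}$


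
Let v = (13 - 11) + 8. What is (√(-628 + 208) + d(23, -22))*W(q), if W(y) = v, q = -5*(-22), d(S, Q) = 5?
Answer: 50 + 20*I*√105 ≈ 50.0 + 204.94*I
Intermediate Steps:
q = 110
v = 10 (v = 2 + 8 = 10)
W(y) = 10
(√(-628 + 208) + d(23, -22))*W(q) = (√(-628 + 208) + 5)*10 = (√(-420) + 5)*10 = (2*I*√105 + 5)*10 = (5 + 2*I*√105)*10 = 50 + 20*I*√105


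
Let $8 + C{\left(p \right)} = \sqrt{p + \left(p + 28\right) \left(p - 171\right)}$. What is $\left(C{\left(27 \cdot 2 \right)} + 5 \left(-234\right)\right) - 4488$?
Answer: $-5666 + 6 i \sqrt{265} \approx -5666.0 + 97.673 i$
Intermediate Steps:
$C{\left(p \right)} = -8 + \sqrt{p + \left(-171 + p\right) \left(28 + p\right)}$ ($C{\left(p \right)} = -8 + \sqrt{p + \left(p + 28\right) \left(p - 171\right)} = -8 + \sqrt{p + \left(28 + p\right) \left(-171 + p\right)} = -8 + \sqrt{p + \left(-171 + p\right) \left(28 + p\right)}$)
$\left(C{\left(27 \cdot 2 \right)} + 5 \left(-234\right)\right) - 4488 = \left(\left(-8 + \sqrt{-4788 + \left(27 \cdot 2\right)^{2} - 142 \cdot 27 \cdot 2}\right) + 5 \left(-234\right)\right) - 4488 = \left(\left(-8 + \sqrt{-4788 + 54^{2} - 7668}\right) - 1170\right) - 4488 = \left(\left(-8 + \sqrt{-4788 + 2916 - 7668}\right) - 1170\right) - 4488 = \left(\left(-8 + \sqrt{-9540}\right) - 1170\right) - 4488 = \left(\left(-8 + 6 i \sqrt{265}\right) - 1170\right) - 4488 = \left(-1178 + 6 i \sqrt{265}\right) - 4488 = -5666 + 6 i \sqrt{265}$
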